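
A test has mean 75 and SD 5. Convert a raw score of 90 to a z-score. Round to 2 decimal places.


z = (X - mu) / sigma
= (90 - 75) / 5
= 15 / 5
= 3.00


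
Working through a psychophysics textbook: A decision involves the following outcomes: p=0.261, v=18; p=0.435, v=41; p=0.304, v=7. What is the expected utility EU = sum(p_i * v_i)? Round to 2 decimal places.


EU = sum(p_i * v_i)
0.261 * 18 = 4.698
0.435 * 41 = 17.835
0.304 * 7 = 2.128
EU = 4.698 + 17.835 + 2.128
= 24.66


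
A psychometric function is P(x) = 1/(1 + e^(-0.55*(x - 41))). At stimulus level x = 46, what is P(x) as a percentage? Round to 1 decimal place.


P(x) = 1/(1 + e^(-0.55*(46 - 41)))
Exponent = -0.55 * 5 = -2.75
e^(-2.75) = 0.063928
P = 1/(1 + 0.063928) = 0.939913
Percentage = 94.0


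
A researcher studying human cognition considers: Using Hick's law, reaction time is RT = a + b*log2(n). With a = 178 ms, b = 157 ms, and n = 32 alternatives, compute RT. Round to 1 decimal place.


RT = 178 + 157 * log2(32)
log2(32) = 5.0
RT = 178 + 157 * 5.0
= 178 + 785.0
= 963.0 ms


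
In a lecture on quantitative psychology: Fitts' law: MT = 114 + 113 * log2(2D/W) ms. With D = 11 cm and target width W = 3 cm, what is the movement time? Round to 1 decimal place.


MT = 114 + 113 * log2(2*11/3)
2D/W = 7.333333
log2(7.333333) = 2.8745
MT = 114 + 113 * 2.8745
= 438.8 ms


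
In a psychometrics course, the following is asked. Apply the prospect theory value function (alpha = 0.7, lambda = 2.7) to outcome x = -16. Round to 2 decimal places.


Since x = -16 < 0, use v(x) = -lambda*(-x)^alpha
(-x) = 16
16^0.7 = 6.9644
v(-16) = -2.7 * 6.9644
= -18.80


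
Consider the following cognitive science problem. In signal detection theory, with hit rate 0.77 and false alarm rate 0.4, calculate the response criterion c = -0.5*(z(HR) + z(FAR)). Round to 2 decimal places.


c = -0.5 * (z(HR) + z(FAR))
z(0.77) = 0.7388
z(0.4) = -0.2533
c = -0.5 * (0.7388 + -0.2533)
= -0.5 * 0.4855
= -0.24


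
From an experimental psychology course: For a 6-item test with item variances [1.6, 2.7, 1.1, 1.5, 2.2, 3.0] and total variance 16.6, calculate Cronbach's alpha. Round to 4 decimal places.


alpha = (k/(k-1)) * (1 - sum(s_i^2)/s_total^2)
sum(item variances) = 12.1
k/(k-1) = 6/5 = 1.2
1 - 12.1/16.6 = 1 - 0.728916 = 0.271084
alpha = 1.2 * 0.271084
= 0.3253


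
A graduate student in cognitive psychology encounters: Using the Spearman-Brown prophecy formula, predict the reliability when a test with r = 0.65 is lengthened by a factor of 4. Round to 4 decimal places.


r_new = n*r / (1 + (n-1)*r)
Numerator = 4 * 0.65 = 2.6
Denominator = 1 + 3 * 0.65 = 2.95
r_new = 2.6 / 2.95
= 0.8814


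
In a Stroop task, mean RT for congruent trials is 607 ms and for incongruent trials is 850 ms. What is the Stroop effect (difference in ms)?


Stroop effect = RT(incongruent) - RT(congruent)
= 850 - 607
= 243 ms


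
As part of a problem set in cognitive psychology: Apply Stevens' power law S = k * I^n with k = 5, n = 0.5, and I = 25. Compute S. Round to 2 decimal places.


S = 5 * 25^0.5
25^0.5 = 5.0
S = 5 * 5.0
= 25.00


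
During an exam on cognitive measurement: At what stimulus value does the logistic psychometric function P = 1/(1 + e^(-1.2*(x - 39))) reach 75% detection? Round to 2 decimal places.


At P = 0.75: 0.75 = 1/(1 + e^(-k*(x-x0)))
Solving: e^(-k*(x-x0)) = 1/3
x = x0 + ln(3)/k
ln(3) = 1.0986
x = 39 + 1.0986/1.2
= 39 + 0.9155
= 39.92


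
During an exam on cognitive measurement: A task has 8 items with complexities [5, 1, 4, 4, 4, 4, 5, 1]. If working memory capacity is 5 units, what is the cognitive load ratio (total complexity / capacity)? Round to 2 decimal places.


Total complexity = 5 + 1 + 4 + 4 + 4 + 4 + 5 + 1 = 28
Load = total / capacity = 28 / 5
= 5.60


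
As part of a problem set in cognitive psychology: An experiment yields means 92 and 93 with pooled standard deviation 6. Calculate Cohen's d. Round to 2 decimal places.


Cohen's d = (M1 - M2) / S_pooled
= (92 - 93) / 6
= -1 / 6
= -0.17


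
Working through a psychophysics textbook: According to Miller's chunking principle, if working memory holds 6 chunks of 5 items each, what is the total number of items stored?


Total items = chunks * items_per_chunk
= 6 * 5
= 30


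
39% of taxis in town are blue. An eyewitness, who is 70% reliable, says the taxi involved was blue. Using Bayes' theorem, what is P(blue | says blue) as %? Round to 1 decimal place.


P(blue | says blue) = P(says blue | blue)*P(blue) / [P(says blue | blue)*P(blue) + P(says blue | not blue)*P(not blue)]
Numerator = 0.7 * 0.39 = 0.273
False identification = 0.3 * 0.61 = 0.183
P = 0.273 / (0.273 + 0.183)
= 0.273 / 0.456
As percentage = 59.9


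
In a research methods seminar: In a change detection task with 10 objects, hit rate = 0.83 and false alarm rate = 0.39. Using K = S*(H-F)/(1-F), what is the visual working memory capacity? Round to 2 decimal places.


K = S * (H - F) / (1 - F)
H - F = 0.44
1 - F = 0.61
K = 10 * 0.44 / 0.61
= 7.21


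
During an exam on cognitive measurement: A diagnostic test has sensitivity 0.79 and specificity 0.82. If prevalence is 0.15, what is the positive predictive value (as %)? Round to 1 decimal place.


PPV = (sens * prev) / (sens * prev + (1-spec) * (1-prev))
Numerator = 0.79 * 0.15 = 0.1185
P(positive and no disease) = (1 - spec) * (1 - prev) = (1 - 0.82) * (1 - 0.15) = 0.153
Denominator = 0.1185 + 0.153 = 0.2715
PPV = 0.1185 / 0.2715 = 0.436464
As percentage = 43.6


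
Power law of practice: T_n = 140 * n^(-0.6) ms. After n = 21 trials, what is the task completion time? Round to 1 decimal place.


T_n = 140 * 21^(-0.6)
21^(-0.6) = 0.160942
T_n = 140 * 0.160942
= 22.5 ms


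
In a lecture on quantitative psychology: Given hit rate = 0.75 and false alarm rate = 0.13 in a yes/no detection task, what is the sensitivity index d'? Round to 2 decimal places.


d' = z(HR) - z(FAR)
z(0.75) = 0.6745
z(0.13) = -1.1264
d' = 0.6745 - -1.1264
= 1.80


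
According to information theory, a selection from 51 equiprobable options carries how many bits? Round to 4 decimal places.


H = log2(n)
H = log2(51)
= 5.6724


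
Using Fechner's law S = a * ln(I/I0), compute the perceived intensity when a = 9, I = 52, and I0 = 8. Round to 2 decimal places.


S = 9 * ln(52/8)
I/I0 = 6.5
ln(6.5) = 1.8718
S = 9 * 1.8718
= 16.85


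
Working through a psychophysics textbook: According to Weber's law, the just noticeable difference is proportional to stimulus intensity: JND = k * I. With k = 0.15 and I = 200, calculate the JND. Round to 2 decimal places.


JND = k * I
JND = 0.15 * 200
= 30.00


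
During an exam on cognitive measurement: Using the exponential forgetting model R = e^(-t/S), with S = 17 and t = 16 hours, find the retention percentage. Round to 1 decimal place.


R = e^(-t/S)
-t/S = -16/17 = -0.941176
R = e^(-0.941176) = 0.390169
Percentage = 0.390169 * 100
= 39.0


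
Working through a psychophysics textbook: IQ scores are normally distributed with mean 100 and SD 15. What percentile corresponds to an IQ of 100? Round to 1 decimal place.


z = (IQ - mean) / SD
z = (100 - 100) / 15 = 0.0
Percentile = Phi(0.0) * 100
Phi(0.0) = 0.5
= 50.0


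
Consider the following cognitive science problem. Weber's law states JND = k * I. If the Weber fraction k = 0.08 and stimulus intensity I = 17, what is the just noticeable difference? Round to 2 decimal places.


JND = k * I
JND = 0.08 * 17
= 1.36


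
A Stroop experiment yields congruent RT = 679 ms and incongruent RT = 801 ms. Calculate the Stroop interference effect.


Stroop effect = RT(incongruent) - RT(congruent)
= 801 - 679
= 122 ms


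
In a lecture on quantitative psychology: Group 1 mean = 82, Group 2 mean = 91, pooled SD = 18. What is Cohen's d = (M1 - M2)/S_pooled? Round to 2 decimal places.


Cohen's d = (M1 - M2) / S_pooled
= (82 - 91) / 18
= -9 / 18
= -0.50


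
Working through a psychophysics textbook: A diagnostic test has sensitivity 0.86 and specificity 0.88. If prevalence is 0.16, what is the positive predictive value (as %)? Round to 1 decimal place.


PPV = (sens * prev) / (sens * prev + (1-spec) * (1-prev))
Numerator = 0.86 * 0.16 = 0.1376
P(positive and no disease) = (1 - spec) * (1 - prev) = (1 - 0.88) * (1 - 0.16) = 0.1008
Denominator = 0.1376 + 0.1008 = 0.2384
PPV = 0.1376 / 0.2384 = 0.577181
As percentage = 57.7


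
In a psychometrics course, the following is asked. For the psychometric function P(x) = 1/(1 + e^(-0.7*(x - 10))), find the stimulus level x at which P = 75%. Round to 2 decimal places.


At P = 0.75: 0.75 = 1/(1 + e^(-k*(x-x0)))
Solving: e^(-k*(x-x0)) = 1/3
x = x0 + ln(3)/k
ln(3) = 1.0986
x = 10 + 1.0986/0.7
= 10 + 1.5694
= 11.57


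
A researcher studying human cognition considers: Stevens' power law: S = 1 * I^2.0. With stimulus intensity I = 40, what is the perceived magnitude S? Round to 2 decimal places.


S = 1 * 40^2.0
40^2.0 = 1600.0
S = 1 * 1600.0
= 1600.00


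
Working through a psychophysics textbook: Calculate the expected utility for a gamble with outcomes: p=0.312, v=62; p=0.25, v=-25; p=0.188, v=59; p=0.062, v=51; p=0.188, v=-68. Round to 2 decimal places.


EU = sum(p_i * v_i)
0.312 * 62 = 19.344
0.25 * -25 = -6.25
0.188 * 59 = 11.092
0.062 * 51 = 3.162
0.188 * -68 = -12.784
EU = 19.344 + -6.25 + 11.092 + 3.162 + -12.784
= 14.56


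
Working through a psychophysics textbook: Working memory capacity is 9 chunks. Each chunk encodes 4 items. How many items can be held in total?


Total items = chunks * items_per_chunk
= 9 * 4
= 36


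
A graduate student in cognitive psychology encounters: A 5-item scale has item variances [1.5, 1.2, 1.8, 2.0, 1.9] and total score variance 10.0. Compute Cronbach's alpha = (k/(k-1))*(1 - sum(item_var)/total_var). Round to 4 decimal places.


alpha = (k/(k-1)) * (1 - sum(s_i^2)/s_total^2)
sum(item variances) = 8.4
k/(k-1) = 5/4 = 1.25
1 - 8.4/10.0 = 1 - 0.84 = 0.16
alpha = 1.25 * 0.16
= 0.2000


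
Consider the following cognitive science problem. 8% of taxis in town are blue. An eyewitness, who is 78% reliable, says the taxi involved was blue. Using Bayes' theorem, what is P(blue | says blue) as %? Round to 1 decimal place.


P(blue | says blue) = P(says blue | blue)*P(blue) / [P(says blue | blue)*P(blue) + P(says blue | not blue)*P(not blue)]
Numerator = 0.78 * 0.08 = 0.0624
False identification = 0.22 * 0.92 = 0.2024
P = 0.0624 / (0.0624 + 0.2024)
= 0.0624 / 0.2648
As percentage = 23.6


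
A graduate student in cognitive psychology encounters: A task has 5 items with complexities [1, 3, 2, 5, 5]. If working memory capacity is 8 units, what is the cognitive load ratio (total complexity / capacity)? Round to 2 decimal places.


Total complexity = 1 + 3 + 2 + 5 + 5 = 16
Load = total / capacity = 16 / 8
= 2.00


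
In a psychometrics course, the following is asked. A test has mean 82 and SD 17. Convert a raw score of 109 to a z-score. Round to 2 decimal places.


z = (X - mu) / sigma
= (109 - 82) / 17
= 27 / 17
= 1.59


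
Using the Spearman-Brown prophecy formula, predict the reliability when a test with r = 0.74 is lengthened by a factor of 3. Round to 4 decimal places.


r_new = n*r / (1 + (n-1)*r)
Numerator = 3 * 0.74 = 2.22
Denominator = 1 + 2 * 0.74 = 2.48
r_new = 2.22 / 2.48
= 0.8952


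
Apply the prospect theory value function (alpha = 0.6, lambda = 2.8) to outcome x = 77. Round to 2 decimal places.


Since x = 77 >= 0, use v(x) = x^0.6
77^0.6 = 13.5486
v(77) = 13.55


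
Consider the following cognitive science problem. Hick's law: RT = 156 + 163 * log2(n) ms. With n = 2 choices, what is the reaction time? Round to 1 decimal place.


RT = 156 + 163 * log2(2)
log2(2) = 1.0
RT = 156 + 163 * 1.0
= 156 + 163.0
= 319.0 ms


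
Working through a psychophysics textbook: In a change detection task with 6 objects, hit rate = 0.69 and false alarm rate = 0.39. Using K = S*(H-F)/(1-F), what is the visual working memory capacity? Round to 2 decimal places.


K = S * (H - F) / (1 - F)
H - F = 0.3
1 - F = 0.61
K = 6 * 0.3 / 0.61
= 2.95


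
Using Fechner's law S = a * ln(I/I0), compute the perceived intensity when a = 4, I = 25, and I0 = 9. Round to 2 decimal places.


S = 4 * ln(25/9)
I/I0 = 2.777778
ln(2.777778) = 1.0217
S = 4 * 1.0217
= 4.09


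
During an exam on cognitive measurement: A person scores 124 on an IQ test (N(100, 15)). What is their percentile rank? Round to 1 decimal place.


z = (IQ - mean) / SD
z = (124 - 100) / 15 = 1.6
Percentile = Phi(1.6) * 100
Phi(1.6) = 0.945201
= 94.5


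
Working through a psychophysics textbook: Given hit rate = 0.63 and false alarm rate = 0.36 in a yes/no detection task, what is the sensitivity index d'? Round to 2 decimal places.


d' = z(HR) - z(FAR)
z(0.63) = 0.3319
z(0.36) = -0.3585
d' = 0.3319 - -0.3585
= 0.69


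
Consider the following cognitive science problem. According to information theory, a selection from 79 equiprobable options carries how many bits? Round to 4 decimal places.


H = log2(n)
H = log2(79)
= 6.3038


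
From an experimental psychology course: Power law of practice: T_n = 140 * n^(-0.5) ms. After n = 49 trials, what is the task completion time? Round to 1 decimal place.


T_n = 140 * 49^(-0.5)
49^(-0.5) = 0.142857
T_n = 140 * 0.142857
= 20.0 ms


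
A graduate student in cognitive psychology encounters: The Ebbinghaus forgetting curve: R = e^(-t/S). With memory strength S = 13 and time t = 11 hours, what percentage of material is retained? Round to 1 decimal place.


R = e^(-t/S)
-t/S = -11/13 = -0.846154
R = e^(-0.846154) = 0.429062
Percentage = 0.429062 * 100
= 42.9


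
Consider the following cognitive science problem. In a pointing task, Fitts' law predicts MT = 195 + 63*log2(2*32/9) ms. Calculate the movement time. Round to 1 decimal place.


MT = 195 + 63 * log2(2*32/9)
2D/W = 7.111111
log2(7.111111) = 2.8301
MT = 195 + 63 * 2.8301
= 373.3 ms


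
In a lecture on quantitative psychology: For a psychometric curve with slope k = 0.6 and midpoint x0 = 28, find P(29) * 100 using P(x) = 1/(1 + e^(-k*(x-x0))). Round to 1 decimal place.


P(x) = 1/(1 + e^(-0.6*(29 - 28)))
Exponent = -0.6 * 1 = -0.6
e^(-0.6) = 0.548812
P = 1/(1 + 0.548812) = 0.645656
Percentage = 64.6


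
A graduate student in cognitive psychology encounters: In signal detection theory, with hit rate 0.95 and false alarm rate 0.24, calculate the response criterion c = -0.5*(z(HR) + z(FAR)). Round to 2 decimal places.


c = -0.5 * (z(HR) + z(FAR))
z(0.95) = 1.6449
z(0.24) = -0.7063
c = -0.5 * (1.6449 + -0.7063)
= -0.5 * 0.9386
= -0.47


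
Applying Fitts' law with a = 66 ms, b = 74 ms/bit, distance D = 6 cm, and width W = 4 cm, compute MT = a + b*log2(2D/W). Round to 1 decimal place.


MT = 66 + 74 * log2(2*6/4)
2D/W = 3.0
log2(3.0) = 1.585
MT = 66 + 74 * 1.585
= 183.3 ms


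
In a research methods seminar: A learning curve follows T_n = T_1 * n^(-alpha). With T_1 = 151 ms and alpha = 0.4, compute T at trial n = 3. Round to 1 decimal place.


T_n = 151 * 3^(-0.4)
3^(-0.4) = 0.644394
T_n = 151 * 0.644394
= 97.3 ms


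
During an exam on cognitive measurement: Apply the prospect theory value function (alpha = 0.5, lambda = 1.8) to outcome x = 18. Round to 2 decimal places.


Since x = 18 >= 0, use v(x) = x^0.5
18^0.5 = 4.2426
v(18) = 4.24


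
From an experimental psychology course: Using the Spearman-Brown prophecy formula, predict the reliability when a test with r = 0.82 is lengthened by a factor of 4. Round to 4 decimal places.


r_new = n*r / (1 + (n-1)*r)
Numerator = 4 * 0.82 = 3.28
Denominator = 1 + 3 * 0.82 = 3.46
r_new = 3.28 / 3.46
= 0.9480


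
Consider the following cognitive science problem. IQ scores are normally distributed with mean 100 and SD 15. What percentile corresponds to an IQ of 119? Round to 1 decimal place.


z = (IQ - mean) / SD
z = (119 - 100) / 15 = 1.2667
Percentile = Phi(1.2667) * 100
Phi(1.2667) = 0.897369
= 89.7


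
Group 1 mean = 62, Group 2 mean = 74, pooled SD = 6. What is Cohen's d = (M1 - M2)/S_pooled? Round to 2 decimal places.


Cohen's d = (M1 - M2) / S_pooled
= (62 - 74) / 6
= -12 / 6
= -2.00


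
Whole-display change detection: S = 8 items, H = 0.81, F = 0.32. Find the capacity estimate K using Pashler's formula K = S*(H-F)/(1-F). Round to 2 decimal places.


K = S * (H - F) / (1 - F)
H - F = 0.49
1 - F = 0.68
K = 8 * 0.49 / 0.68
= 5.76


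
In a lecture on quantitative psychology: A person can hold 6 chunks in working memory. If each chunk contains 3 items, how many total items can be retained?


Total items = chunks * items_per_chunk
= 6 * 3
= 18


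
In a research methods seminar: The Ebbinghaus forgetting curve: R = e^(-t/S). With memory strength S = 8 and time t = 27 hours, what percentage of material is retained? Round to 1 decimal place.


R = e^(-t/S)
-t/S = -27/8 = -3.375
R = e^(-3.375) = 0.034218
Percentage = 0.034218 * 100
= 3.4


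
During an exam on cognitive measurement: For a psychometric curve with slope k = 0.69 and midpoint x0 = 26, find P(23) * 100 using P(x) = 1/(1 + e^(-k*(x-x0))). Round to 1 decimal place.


P(x) = 1/(1 + e^(-0.69*(23 - 26)))
Exponent = -0.69 * -3 = 2.07
e^(2.07) = 7.924823
P = 1/(1 + 7.924823) = 0.112047
Percentage = 11.2


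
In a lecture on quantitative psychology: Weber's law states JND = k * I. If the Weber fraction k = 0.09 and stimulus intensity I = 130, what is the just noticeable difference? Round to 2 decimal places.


JND = k * I
JND = 0.09 * 130
= 11.70


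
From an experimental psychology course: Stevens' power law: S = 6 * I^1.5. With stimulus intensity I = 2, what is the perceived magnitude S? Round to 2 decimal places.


S = 6 * 2^1.5
2^1.5 = 2.8284
S = 6 * 2.8284
= 16.97


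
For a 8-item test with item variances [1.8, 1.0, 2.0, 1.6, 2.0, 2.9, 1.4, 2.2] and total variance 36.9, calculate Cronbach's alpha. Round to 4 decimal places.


alpha = (k/(k-1)) * (1 - sum(s_i^2)/s_total^2)
sum(item variances) = 14.9
k/(k-1) = 8/7 = 1.142857
1 - 14.9/36.9 = 1 - 0.403794 = 0.596206
alpha = 1.142857 * 0.596206
= 0.6814


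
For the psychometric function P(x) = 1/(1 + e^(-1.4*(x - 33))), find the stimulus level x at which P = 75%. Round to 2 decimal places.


At P = 0.75: 0.75 = 1/(1 + e^(-k*(x-x0)))
Solving: e^(-k*(x-x0)) = 1/3
x = x0 + ln(3)/k
ln(3) = 1.0986
x = 33 + 1.0986/1.4
= 33 + 0.7847
= 33.78


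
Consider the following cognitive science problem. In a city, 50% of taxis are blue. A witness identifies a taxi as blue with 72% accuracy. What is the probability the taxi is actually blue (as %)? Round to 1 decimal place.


P(blue | says blue) = P(says blue | blue)*P(blue) / [P(says blue | blue)*P(blue) + P(says blue | not blue)*P(not blue)]
Numerator = 0.72 * 0.5 = 0.36
False identification = 0.28 * 0.5 = 0.14
P = 0.36 / (0.36 + 0.14)
= 0.36 / 0.5
As percentage = 72.0


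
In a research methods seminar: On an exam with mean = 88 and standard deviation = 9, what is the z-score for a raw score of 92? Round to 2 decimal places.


z = (X - mu) / sigma
= (92 - 88) / 9
= 4 / 9
= 0.44


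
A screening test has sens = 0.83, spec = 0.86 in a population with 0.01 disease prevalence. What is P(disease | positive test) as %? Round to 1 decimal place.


PPV = (sens * prev) / (sens * prev + (1-spec) * (1-prev))
Numerator = 0.83 * 0.01 = 0.0083
P(positive and no disease) = (1 - spec) * (1 - prev) = (1 - 0.86) * (1 - 0.01) = 0.1386
Denominator = 0.0083 + 0.1386 = 0.1469
PPV = 0.0083 / 0.1469 = 0.056501
As percentage = 5.7


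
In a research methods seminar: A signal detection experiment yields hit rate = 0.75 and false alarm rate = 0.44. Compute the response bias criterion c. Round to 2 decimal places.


c = -0.5 * (z(HR) + z(FAR))
z(0.75) = 0.6745
z(0.44) = -0.151
c = -0.5 * (0.6745 + -0.151)
= -0.5 * 0.5235
= -0.26


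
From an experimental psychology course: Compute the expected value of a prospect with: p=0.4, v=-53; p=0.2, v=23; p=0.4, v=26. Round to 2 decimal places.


EU = sum(p_i * v_i)
0.4 * -53 = -21.2
0.2 * 23 = 4.6
0.4 * 26 = 10.4
EU = -21.2 + 4.6 + 10.4
= -6.20


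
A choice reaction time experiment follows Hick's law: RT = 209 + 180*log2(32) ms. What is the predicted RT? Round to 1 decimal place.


RT = 209 + 180 * log2(32)
log2(32) = 5.0
RT = 209 + 180 * 5.0
= 209 + 900.0
= 1109.0 ms


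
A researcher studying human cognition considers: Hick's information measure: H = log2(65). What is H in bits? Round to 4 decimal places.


H = log2(n)
H = log2(65)
= 6.0224


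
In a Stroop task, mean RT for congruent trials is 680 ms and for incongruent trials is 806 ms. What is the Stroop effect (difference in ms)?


Stroop effect = RT(incongruent) - RT(congruent)
= 806 - 680
= 126 ms


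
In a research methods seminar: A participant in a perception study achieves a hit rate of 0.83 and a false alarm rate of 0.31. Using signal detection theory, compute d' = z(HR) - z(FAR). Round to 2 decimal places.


d' = z(HR) - z(FAR)
z(0.83) = 0.9542
z(0.31) = -0.4959
d' = 0.9542 - -0.4959
= 1.45


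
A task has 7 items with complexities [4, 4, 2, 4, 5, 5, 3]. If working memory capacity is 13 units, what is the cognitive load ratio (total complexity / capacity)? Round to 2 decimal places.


Total complexity = 4 + 4 + 2 + 4 + 5 + 5 + 3 = 27
Load = total / capacity = 27 / 13
= 2.08


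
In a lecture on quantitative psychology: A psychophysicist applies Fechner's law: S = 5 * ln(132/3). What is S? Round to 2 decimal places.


S = 5 * ln(132/3)
I/I0 = 44.0
ln(44.0) = 3.7842
S = 5 * 3.7842
= 18.92


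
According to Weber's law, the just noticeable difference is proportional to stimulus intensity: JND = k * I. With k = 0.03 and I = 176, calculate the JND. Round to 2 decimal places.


JND = k * I
JND = 0.03 * 176
= 5.28


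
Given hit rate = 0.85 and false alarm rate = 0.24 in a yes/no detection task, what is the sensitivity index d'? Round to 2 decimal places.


d' = z(HR) - z(FAR)
z(0.85) = 1.0364
z(0.24) = -0.7063
d' = 1.0364 - -0.7063
= 1.74


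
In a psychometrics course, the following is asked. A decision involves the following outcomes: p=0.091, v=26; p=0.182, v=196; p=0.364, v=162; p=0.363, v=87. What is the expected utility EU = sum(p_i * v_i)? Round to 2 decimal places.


EU = sum(p_i * v_i)
0.091 * 26 = 2.366
0.182 * 196 = 35.672
0.364 * 162 = 58.968
0.363 * 87 = 31.581
EU = 2.366 + 35.672 + 58.968 + 31.581
= 128.59


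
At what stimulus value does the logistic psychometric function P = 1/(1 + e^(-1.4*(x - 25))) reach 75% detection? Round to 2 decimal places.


At P = 0.75: 0.75 = 1/(1 + e^(-k*(x-x0)))
Solving: e^(-k*(x-x0)) = 1/3
x = x0 + ln(3)/k
ln(3) = 1.0986
x = 25 + 1.0986/1.4
= 25 + 0.7847
= 25.78


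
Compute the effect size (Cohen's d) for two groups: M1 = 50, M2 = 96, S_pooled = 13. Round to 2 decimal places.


Cohen's d = (M1 - M2) / S_pooled
= (50 - 96) / 13
= -46 / 13
= -3.54


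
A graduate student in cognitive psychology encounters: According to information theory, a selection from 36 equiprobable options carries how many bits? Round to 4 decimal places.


H = log2(n)
H = log2(36)
= 5.1699


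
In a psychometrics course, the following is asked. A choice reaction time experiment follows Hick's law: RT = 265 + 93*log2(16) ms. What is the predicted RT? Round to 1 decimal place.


RT = 265 + 93 * log2(16)
log2(16) = 4.0
RT = 265 + 93 * 4.0
= 265 + 372.0
= 637.0 ms


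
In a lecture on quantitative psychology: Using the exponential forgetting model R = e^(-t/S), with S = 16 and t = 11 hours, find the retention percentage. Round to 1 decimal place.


R = e^(-t/S)
-t/S = -11/16 = -0.6875
R = e^(-0.6875) = 0.502832
Percentage = 0.502832 * 100
= 50.3


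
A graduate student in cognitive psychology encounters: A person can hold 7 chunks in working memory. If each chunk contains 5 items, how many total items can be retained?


Total items = chunks * items_per_chunk
= 7 * 5
= 35


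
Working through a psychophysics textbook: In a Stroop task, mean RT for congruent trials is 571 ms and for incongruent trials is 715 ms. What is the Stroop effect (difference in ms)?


Stroop effect = RT(incongruent) - RT(congruent)
= 715 - 571
= 144 ms


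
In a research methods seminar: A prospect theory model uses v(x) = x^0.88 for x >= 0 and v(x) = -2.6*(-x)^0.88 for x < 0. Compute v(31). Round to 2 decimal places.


Since x = 31 >= 0, use v(x) = x^0.88
31^0.88 = 20.5304
v(31) = 20.53


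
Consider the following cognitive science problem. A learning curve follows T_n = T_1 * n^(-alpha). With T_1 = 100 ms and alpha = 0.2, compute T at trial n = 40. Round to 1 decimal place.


T_n = 100 * 40^(-0.2)
40^(-0.2) = 0.478176
T_n = 100 * 0.478176
= 47.8 ms


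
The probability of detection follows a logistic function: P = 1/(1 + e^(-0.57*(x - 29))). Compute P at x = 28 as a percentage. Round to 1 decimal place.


P(x) = 1/(1 + e^(-0.57*(28 - 29)))
Exponent = -0.57 * -1 = 0.57
e^(0.57) = 1.768267
P = 1/(1 + 1.768267) = 0.361237
Percentage = 36.1


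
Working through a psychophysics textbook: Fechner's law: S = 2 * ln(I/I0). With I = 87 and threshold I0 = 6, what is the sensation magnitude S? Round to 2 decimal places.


S = 2 * ln(87/6)
I/I0 = 14.5
ln(14.5) = 2.6741
S = 2 * 2.6741
= 5.35


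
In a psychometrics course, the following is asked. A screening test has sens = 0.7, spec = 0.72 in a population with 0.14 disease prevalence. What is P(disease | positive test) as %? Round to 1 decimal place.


PPV = (sens * prev) / (sens * prev + (1-spec) * (1-prev))
Numerator = 0.7 * 0.14 = 0.098
P(positive and no disease) = (1 - spec) * (1 - prev) = (1 - 0.72) * (1 - 0.14) = 0.2408
Denominator = 0.098 + 0.2408 = 0.3388
PPV = 0.098 / 0.3388 = 0.289256
As percentage = 28.9


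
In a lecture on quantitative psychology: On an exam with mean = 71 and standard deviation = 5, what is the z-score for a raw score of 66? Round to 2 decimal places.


z = (X - mu) / sigma
= (66 - 71) / 5
= -5 / 5
= -1.00


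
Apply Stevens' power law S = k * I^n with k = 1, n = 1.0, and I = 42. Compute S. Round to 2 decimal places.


S = 1 * 42^1.0
42^1.0 = 42.0
S = 1 * 42.0
= 42.00


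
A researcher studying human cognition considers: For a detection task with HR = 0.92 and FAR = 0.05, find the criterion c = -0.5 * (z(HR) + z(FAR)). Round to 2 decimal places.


c = -0.5 * (z(HR) + z(FAR))
z(0.92) = 1.4051
z(0.05) = -1.6449
c = -0.5 * (1.4051 + -1.6449)
= -0.5 * -0.2398
= 0.12


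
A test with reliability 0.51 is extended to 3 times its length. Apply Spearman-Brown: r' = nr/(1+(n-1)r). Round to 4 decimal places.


r_new = n*r / (1 + (n-1)*r)
Numerator = 3 * 0.51 = 1.53
Denominator = 1 + 2 * 0.51 = 2.02
r_new = 1.53 / 2.02
= 0.7574


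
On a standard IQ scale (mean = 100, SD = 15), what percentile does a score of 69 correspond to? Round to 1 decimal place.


z = (IQ - mean) / SD
z = (69 - 100) / 15 = -2.0667
Percentile = Phi(-2.0667) * 100
Phi(-2.0667) = 0.019381
= 1.9


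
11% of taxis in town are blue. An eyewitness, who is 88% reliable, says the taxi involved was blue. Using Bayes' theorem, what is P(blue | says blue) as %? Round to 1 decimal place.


P(blue | says blue) = P(says blue | blue)*P(blue) / [P(says blue | blue)*P(blue) + P(says blue | not blue)*P(not blue)]
Numerator = 0.88 * 0.11 = 0.0968
False identification = 0.12 * 0.89 = 0.1068
P = 0.0968 / (0.0968 + 0.1068)
= 0.0968 / 0.2036
As percentage = 47.5


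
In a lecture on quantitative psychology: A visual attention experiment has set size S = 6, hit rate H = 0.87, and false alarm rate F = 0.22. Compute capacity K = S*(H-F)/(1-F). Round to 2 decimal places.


K = S * (H - F) / (1 - F)
H - F = 0.65
1 - F = 0.78
K = 6 * 0.65 / 0.78
= 5.00


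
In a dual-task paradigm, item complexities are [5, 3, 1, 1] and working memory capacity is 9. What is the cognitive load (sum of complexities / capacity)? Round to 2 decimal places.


Total complexity = 5 + 3 + 1 + 1 = 10
Load = total / capacity = 10 / 9
= 1.11


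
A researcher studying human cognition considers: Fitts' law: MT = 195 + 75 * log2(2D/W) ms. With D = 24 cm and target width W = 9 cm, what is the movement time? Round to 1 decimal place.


MT = 195 + 75 * log2(2*24/9)
2D/W = 5.333333
log2(5.333333) = 2.415
MT = 195 + 75 * 2.415
= 376.1 ms


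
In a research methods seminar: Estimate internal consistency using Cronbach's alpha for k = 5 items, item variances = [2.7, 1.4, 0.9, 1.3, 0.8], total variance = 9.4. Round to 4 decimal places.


alpha = (k/(k-1)) * (1 - sum(s_i^2)/s_total^2)
sum(item variances) = 7.1
k/(k-1) = 5/4 = 1.25
1 - 7.1/9.4 = 1 - 0.755319 = 0.244681
alpha = 1.25 * 0.244681
= 0.3059


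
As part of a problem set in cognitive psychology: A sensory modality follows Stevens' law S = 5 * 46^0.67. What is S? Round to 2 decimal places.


S = 5 * 46^0.67
46^0.67 = 13.0031
S = 5 * 13.0031
= 65.02


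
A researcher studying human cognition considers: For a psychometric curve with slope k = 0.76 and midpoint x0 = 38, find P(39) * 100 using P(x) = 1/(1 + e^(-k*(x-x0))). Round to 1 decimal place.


P(x) = 1/(1 + e^(-0.76*(39 - 38)))
Exponent = -0.76 * 1 = -0.76
e^(-0.76) = 0.467666
P = 1/(1 + 0.467666) = 0.681354
Percentage = 68.1


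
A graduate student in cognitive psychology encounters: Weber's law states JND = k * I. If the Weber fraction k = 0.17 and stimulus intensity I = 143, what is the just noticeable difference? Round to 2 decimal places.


JND = k * I
JND = 0.17 * 143
= 24.31


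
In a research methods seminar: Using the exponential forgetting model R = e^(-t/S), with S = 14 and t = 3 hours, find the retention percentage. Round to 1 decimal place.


R = e^(-t/S)
-t/S = -3/14 = -0.214286
R = e^(-0.214286) = 0.807118
Percentage = 0.807118 * 100
= 80.7


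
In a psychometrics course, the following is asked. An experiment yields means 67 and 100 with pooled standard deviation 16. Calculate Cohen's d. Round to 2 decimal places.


Cohen's d = (M1 - M2) / S_pooled
= (67 - 100) / 16
= -33 / 16
= -2.06


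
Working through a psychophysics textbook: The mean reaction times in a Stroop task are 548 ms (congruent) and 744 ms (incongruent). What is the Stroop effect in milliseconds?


Stroop effect = RT(incongruent) - RT(congruent)
= 744 - 548
= 196 ms


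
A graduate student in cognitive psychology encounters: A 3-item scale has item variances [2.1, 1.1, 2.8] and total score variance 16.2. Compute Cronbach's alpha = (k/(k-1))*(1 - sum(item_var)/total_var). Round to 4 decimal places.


alpha = (k/(k-1)) * (1 - sum(s_i^2)/s_total^2)
sum(item variances) = 6.0
k/(k-1) = 3/2 = 1.5
1 - 6.0/16.2 = 1 - 0.37037 = 0.62963
alpha = 1.5 * 0.62963
= 0.9444


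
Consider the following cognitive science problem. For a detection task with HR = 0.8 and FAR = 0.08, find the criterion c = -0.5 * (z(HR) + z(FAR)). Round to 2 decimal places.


c = -0.5 * (z(HR) + z(FAR))
z(0.8) = 0.8416
z(0.08) = -1.4051
c = -0.5 * (0.8416 + -1.4051)
= -0.5 * -0.5635
= 0.28


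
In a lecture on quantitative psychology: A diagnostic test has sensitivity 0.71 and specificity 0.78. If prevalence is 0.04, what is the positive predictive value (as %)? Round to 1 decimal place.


PPV = (sens * prev) / (sens * prev + (1-spec) * (1-prev))
Numerator = 0.71 * 0.04 = 0.0284
P(positive and no disease) = (1 - spec) * (1 - prev) = (1 - 0.78) * (1 - 0.04) = 0.2112
Denominator = 0.0284 + 0.2112 = 0.2396
PPV = 0.0284 / 0.2396 = 0.118531
As percentage = 11.9


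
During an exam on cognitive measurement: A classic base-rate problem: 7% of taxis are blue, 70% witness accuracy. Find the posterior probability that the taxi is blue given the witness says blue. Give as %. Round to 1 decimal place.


P(blue | says blue) = P(says blue | blue)*P(blue) / [P(says blue | blue)*P(blue) + P(says blue | not blue)*P(not blue)]
Numerator = 0.7 * 0.07 = 0.049
False identification = 0.3 * 0.93 = 0.279
P = 0.049 / (0.049 + 0.279)
= 0.049 / 0.328
As percentage = 14.9


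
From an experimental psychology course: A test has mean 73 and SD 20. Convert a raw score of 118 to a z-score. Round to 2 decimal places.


z = (X - mu) / sigma
= (118 - 73) / 20
= 45 / 20
= 2.25


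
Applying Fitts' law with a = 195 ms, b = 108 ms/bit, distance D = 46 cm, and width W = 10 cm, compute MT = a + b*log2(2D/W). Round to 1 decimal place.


MT = 195 + 108 * log2(2*46/10)
2D/W = 9.2
log2(9.2) = 3.2016
MT = 195 + 108 * 3.2016
= 540.8 ms


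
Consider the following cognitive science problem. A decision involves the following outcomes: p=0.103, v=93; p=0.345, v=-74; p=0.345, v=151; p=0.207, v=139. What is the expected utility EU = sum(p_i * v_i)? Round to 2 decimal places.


EU = sum(p_i * v_i)
0.103 * 93 = 9.579
0.345 * -74 = -25.53
0.345 * 151 = 52.095
0.207 * 139 = 28.773
EU = 9.579 + -25.53 + 52.095 + 28.773
= 64.92


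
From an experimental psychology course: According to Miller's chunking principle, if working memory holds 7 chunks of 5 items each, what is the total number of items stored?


Total items = chunks * items_per_chunk
= 7 * 5
= 35


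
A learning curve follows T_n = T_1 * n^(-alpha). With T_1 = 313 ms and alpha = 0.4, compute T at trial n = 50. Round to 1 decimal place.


T_n = 313 * 50^(-0.4)
50^(-0.4) = 0.209128
T_n = 313 * 0.209128
= 65.5 ms


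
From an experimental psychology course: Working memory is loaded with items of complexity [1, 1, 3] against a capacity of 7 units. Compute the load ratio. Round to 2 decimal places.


Total complexity = 1 + 1 + 3 = 5
Load = total / capacity = 5 / 7
= 0.71


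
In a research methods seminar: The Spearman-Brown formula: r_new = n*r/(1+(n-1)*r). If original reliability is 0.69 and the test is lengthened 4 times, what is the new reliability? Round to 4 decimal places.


r_new = n*r / (1 + (n-1)*r)
Numerator = 4 * 0.69 = 2.76
Denominator = 1 + 3 * 0.69 = 3.07
r_new = 2.76 / 3.07
= 0.8990


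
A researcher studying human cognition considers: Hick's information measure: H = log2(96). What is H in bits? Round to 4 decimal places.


H = log2(n)
H = log2(96)
= 6.5850


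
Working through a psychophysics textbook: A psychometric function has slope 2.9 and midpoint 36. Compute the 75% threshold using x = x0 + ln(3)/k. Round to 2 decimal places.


At P = 0.75: 0.75 = 1/(1 + e^(-k*(x-x0)))
Solving: e^(-k*(x-x0)) = 1/3
x = x0 + ln(3)/k
ln(3) = 1.0986
x = 36 + 1.0986/2.9
= 36 + 0.3788
= 36.38


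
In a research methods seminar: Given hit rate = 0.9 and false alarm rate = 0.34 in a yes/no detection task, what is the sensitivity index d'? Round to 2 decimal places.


d' = z(HR) - z(FAR)
z(0.9) = 1.2816
z(0.34) = -0.4125
d' = 1.2816 - -0.4125
= 1.69


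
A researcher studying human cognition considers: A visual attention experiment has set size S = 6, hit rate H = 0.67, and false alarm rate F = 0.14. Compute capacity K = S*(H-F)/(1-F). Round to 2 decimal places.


K = S * (H - F) / (1 - F)
H - F = 0.53
1 - F = 0.86
K = 6 * 0.53 / 0.86
= 3.70


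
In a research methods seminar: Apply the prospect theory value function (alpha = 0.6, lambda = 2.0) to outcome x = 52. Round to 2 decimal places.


Since x = 52 >= 0, use v(x) = x^0.6
52^0.6 = 10.7054
v(52) = 10.71


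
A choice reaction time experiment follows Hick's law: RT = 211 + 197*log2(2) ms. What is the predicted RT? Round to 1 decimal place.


RT = 211 + 197 * log2(2)
log2(2) = 1.0
RT = 211 + 197 * 1.0
= 211 + 197.0
= 408.0 ms


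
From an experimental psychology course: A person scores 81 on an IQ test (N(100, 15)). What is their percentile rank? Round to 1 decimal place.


z = (IQ - mean) / SD
z = (81 - 100) / 15 = -1.2667
Percentile = Phi(-1.2667) * 100
Phi(-1.2667) = 0.102631
= 10.3


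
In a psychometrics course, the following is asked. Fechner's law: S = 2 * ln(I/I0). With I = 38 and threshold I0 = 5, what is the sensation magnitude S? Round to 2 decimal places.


S = 2 * ln(38/5)
I/I0 = 7.6
ln(7.6) = 2.0281
S = 2 * 2.0281
= 4.06


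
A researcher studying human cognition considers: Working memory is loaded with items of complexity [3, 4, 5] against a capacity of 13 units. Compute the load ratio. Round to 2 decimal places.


Total complexity = 3 + 4 + 5 = 12
Load = total / capacity = 12 / 13
= 0.92


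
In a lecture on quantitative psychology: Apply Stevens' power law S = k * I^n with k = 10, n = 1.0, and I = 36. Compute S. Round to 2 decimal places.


S = 10 * 36^1.0
36^1.0 = 36.0
S = 10 * 36.0
= 360.00


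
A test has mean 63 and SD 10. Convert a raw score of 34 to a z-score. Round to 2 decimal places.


z = (X - mu) / sigma
= (34 - 63) / 10
= -29 / 10
= -2.90


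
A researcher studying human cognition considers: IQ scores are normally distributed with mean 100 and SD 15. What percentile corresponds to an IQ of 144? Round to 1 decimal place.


z = (IQ - mean) / SD
z = (144 - 100) / 15 = 2.9333
Percentile = Phi(2.9333) * 100
Phi(2.9333) = 0.998323
= 99.8


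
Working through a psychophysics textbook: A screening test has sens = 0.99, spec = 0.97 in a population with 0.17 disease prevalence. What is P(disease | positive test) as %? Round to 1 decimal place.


PPV = (sens * prev) / (sens * prev + (1-spec) * (1-prev))
Numerator = 0.99 * 0.17 = 0.1683
P(positive and no disease) = (1 - spec) * (1 - prev) = (1 - 0.97) * (1 - 0.17) = 0.0249
Denominator = 0.1683 + 0.0249 = 0.1932
PPV = 0.1683 / 0.1932 = 0.871118
As percentage = 87.1


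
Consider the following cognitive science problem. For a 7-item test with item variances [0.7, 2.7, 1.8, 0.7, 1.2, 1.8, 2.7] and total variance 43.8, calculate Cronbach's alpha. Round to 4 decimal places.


alpha = (k/(k-1)) * (1 - sum(s_i^2)/s_total^2)
sum(item variances) = 11.6
k/(k-1) = 7/6 = 1.166667
1 - 11.6/43.8 = 1 - 0.26484 = 0.73516
alpha = 1.166667 * 0.73516
= 0.8577


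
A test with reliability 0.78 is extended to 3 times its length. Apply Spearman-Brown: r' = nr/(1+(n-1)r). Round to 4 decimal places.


r_new = n*r / (1 + (n-1)*r)
Numerator = 3 * 0.78 = 2.34
Denominator = 1 + 2 * 0.78 = 2.56
r_new = 2.34 / 2.56
= 0.9141


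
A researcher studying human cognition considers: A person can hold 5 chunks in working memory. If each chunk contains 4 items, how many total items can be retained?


Total items = chunks * items_per_chunk
= 5 * 4
= 20


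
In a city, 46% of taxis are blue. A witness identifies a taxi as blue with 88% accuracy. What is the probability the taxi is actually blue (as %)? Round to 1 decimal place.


P(blue | says blue) = P(says blue | blue)*P(blue) / [P(says blue | blue)*P(blue) + P(says blue | not blue)*P(not blue)]
Numerator = 0.88 * 0.46 = 0.4048
False identification = 0.12 * 0.54 = 0.0648
P = 0.4048 / (0.4048 + 0.0648)
= 0.4048 / 0.4696
As percentage = 86.2


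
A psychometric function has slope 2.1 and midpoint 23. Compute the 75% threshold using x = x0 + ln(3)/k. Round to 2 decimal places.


At P = 0.75: 0.75 = 1/(1 + e^(-k*(x-x0)))
Solving: e^(-k*(x-x0)) = 1/3
x = x0 + ln(3)/k
ln(3) = 1.0986
x = 23 + 1.0986/2.1
= 23 + 0.5231
= 23.52


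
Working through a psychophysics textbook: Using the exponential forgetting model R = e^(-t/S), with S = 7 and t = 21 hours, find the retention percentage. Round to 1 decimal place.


R = e^(-t/S)
-t/S = -21/7 = -3.0
R = e^(-3.0) = 0.049787
Percentage = 0.049787 * 100
= 5.0


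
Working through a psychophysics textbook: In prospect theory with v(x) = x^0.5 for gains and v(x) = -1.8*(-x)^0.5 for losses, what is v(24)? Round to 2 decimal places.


Since x = 24 >= 0, use v(x) = x^0.5
24^0.5 = 4.899
v(24) = 4.90


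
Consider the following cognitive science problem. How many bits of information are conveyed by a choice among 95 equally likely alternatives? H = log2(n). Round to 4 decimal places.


H = log2(n)
H = log2(95)
= 6.5699
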